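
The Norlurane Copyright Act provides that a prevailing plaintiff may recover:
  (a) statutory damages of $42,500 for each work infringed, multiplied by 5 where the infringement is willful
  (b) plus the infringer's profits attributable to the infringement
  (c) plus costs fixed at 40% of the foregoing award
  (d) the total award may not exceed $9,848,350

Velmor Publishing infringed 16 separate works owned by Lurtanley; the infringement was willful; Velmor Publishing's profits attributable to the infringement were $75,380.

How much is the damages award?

Statutory damages: 16 × $42,500 = $680,000
Multiplied by 5: 5 × $680,000 = $3,400,000
Combined award: $3,400,000 + $75,380 = $3,475,380
Costs: 40% of $3,475,380 = $1,390,152
Award plus costs: $3,475,380 + $1,390,152 = $4,865,532
Cap at $9,848,350: $4,865,532 is within the cap, no reduction.

$4,865,532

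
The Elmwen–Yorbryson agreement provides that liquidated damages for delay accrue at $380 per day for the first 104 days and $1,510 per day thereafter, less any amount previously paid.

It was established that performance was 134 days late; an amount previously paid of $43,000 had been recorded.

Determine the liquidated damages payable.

First 104 days: 104 × $380 = $39,520
Remaining days: (134 − 104) × $1,510 = $45,300
Accrued per-day damages: $39,520 + $45,300 = $84,820
Less amount previously paid: $84,820 − $43,000 = $41,820

$41,820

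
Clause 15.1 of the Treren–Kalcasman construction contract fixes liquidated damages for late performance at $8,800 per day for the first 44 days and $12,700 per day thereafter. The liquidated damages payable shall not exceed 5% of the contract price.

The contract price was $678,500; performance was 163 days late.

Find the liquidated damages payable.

First 44 days: 44 × $8,800 = $387,200
Remaining days: (163 − 44) × $12,700 = $1,511,300
Accrued per-day damages: $387,200 + $1,511,300 = $1,898,500
Cap: 5% of $678,500 = $33,925
Cap at $33,925: $1,898,500 exceeds the cap → $33,925

Liquidated damages: $33,925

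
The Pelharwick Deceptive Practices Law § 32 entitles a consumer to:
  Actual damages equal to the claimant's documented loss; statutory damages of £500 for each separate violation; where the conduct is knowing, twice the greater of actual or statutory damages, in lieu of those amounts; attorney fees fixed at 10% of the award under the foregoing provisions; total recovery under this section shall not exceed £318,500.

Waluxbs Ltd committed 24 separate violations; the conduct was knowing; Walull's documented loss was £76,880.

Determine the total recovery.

£169,136

Statutory damages: 24 × £500 = £12,000
Greater of actual damages (£76,880) or statutory damages (£12,000): £76,880
Doubled: 2 × £76,880 = £153,760
Attorney fees: 10% of £153,760 = £15,376
Total before cap: £153,760 + £15,376 = £169,136
Cap at £318,500: £169,136 is within the cap, no reduction.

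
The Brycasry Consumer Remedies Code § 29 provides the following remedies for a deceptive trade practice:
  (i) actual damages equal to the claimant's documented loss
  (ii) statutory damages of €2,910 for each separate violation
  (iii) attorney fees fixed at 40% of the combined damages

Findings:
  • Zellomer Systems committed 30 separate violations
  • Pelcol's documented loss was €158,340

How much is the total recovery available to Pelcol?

€343,896

Statutory damages: 30 × €2,910 = €87,300
Combined damages: €158,340 + €87,300 = €245,640
Attorney fees: 40% of €245,640 = €98,256
Total recovery: €245,640 + €98,256 = €343,896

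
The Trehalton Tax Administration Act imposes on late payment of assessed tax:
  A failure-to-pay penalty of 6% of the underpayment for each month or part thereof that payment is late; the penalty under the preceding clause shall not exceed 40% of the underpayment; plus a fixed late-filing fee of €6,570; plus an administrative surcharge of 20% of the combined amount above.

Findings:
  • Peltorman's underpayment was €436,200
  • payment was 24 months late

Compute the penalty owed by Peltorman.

€217,260

Accrued rate: 6% × 24 = 144%, capped at 40% → 40%
Failure-to-pay penalty: 40% of €436,200 = €174,480
Penalty before surcharge: €174,480 + €6,570 = €181,050
Administrative surcharge: 20% of €181,050 = €36,210
Total penalty: €181,050 + €36,210 = €217,260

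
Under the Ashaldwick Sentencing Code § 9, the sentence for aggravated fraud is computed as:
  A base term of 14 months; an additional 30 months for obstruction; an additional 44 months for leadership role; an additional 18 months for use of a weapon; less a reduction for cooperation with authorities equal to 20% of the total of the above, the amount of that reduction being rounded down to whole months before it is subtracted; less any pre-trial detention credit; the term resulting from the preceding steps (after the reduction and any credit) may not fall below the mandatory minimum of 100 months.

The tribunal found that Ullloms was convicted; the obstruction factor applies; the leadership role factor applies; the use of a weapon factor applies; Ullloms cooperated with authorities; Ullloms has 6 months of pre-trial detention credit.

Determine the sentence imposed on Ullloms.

Obstruction enhancement: +30 months
Leadership role enhancement: +44 months
Use of a weapon enhancement: +18 months
Adjusted term: 14 months + 30 months + 44 months + 18 months = 106 months
Cooperation with authorities reduction: 20% of 106 months = 21 months (rounded down)
After reduction: 106 − 21 = 85 months
Less pre-trial detention credit: 85 months − 6 months = 79 months
Minimum 100 months: 79 months is below the minimum → 100 months

100 months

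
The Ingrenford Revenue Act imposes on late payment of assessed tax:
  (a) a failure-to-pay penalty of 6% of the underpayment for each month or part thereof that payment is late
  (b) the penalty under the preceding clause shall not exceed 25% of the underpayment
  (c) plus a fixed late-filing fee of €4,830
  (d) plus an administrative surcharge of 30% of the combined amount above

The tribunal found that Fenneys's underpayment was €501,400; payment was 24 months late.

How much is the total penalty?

€169,234

Accrued rate: 6% × 24 = 144%, capped at 25% → 25%
Failure-to-pay penalty: 25% of €501,400 = €125,350
Penalty before surcharge: €125,350 + €4,830 = €130,180
Administrative surcharge: 30% of €130,180 = €39,054
Total penalty: €130,180 + €39,054 = €169,234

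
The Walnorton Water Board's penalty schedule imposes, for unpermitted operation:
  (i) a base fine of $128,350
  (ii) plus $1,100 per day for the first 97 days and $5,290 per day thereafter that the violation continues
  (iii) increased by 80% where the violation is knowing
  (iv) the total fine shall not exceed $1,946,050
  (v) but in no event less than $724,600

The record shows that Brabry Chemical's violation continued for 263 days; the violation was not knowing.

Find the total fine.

First 97 days: 97 × $1,100 = $106,700
Remaining days: (263 − 97) × $5,290 = $878,140
Per-day component: $106,700 + $878,140 = $984,840
Base plus per-day: $128,350 + $984,840 = $1,113,190
The violation was not knowing: no 80% increase.
Cap at $1,946,050: $1,113,190 is within the cap, no reduction.
Minimum $724,600: $1,113,190 meets the minimum, no increase.

$1,113,190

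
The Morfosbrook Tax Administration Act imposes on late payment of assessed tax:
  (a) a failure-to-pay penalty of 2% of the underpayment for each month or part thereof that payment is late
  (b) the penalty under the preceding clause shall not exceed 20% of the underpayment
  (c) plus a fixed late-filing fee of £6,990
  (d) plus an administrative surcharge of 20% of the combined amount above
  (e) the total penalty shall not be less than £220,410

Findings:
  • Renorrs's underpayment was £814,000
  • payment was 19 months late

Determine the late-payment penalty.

£220,410

Accrued rate: 2% × 19 = 38%, capped at 20% → 20%
Failure-to-pay penalty: 20% of £814,000 = £162,800
Penalty before surcharge: £162,800 + £6,990 = £169,790
Administrative surcharge: 20% of £169,790 = £33,958
Total penalty: £169,790 + £33,958 = £203,748
Minimum £220,410: £203,748 is below the minimum → £220,410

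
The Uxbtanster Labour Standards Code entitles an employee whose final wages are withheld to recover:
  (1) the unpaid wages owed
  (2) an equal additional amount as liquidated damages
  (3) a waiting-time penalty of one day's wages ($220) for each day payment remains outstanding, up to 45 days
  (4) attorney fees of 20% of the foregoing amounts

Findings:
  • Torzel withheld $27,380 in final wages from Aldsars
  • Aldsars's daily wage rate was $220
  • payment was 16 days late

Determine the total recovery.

Liquidated damages (equal amount): $27,380
Penalty days: min(16, 45) = 16
Waiting-time penalty: 16 × $220 = $3,520
Subtotal: $27,380 + $27,380 + $3,520 = $58,280
Attorney fees: 20% of $58,280 = $11,656
Total award: $58,280 + $11,656 = $69,936

$69,936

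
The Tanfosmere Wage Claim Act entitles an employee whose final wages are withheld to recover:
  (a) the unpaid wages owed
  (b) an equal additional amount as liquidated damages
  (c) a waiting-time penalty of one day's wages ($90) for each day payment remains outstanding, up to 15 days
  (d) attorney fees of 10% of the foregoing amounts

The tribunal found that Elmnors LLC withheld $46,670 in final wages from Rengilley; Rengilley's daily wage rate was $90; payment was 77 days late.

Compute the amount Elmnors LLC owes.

Liquidated damages (equal amount): $46,670
Penalty days: min(77, 15) = 15
Waiting-time penalty: 15 × $90 = $1,350
Subtotal: $46,670 + $46,670 + $1,350 = $94,690
Attorney fees: 10% of $94,690 = $9,469
Total award: $94,690 + $9,469 = $104,159

$104,159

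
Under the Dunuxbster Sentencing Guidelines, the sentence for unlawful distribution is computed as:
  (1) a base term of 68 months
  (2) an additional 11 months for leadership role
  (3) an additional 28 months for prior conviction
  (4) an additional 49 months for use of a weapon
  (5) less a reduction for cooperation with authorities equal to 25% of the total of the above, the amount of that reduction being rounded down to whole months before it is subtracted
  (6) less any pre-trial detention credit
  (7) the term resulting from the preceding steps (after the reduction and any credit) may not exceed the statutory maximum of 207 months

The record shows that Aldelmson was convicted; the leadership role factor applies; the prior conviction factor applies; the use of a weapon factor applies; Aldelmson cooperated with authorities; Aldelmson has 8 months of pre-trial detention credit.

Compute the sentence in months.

109 months

Leadership role enhancement: +11 months
Prior conviction enhancement: +28 months
Use of a weapon enhancement: +49 months
Adjusted term: 68 months + 11 months + 28 months + 49 months = 156 months
Cooperation with authorities reduction: 25% of 156 months = 39 months (rounded down)
After reduction: 156 − 39 = 117 months
Less pre-trial detention credit: 117 months − 8 months = 109 months
Cap at 207 months: 109 months is within the cap, no reduction.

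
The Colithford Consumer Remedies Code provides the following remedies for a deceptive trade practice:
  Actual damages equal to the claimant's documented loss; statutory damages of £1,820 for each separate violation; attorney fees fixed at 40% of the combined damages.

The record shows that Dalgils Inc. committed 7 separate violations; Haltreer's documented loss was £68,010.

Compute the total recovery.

Statutory damages: 7 × £1,820 = £12,740
Combined damages: £68,010 + £12,740 = £80,750
Attorney fees: 40% of £80,750 = £32,300
Total recovery: £80,750 + £32,300 = £113,050

£113,050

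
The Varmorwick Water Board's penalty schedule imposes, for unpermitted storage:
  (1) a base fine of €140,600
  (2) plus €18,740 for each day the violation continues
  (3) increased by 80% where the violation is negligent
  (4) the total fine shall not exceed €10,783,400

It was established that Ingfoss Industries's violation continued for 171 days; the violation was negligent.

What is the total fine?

Per-day component: 171 × €18,740 = €3,204,540
Base plus per-day: €140,600 + €3,204,540 = €3,345,140
Enhancement: 80% of €3,345,140 = €2,676,112
Enhanced fine: €3,345,140 + €2,676,112 = €6,021,252
Cap at €10,783,400: €6,021,252 is within the cap, no reduction.

€6,021,252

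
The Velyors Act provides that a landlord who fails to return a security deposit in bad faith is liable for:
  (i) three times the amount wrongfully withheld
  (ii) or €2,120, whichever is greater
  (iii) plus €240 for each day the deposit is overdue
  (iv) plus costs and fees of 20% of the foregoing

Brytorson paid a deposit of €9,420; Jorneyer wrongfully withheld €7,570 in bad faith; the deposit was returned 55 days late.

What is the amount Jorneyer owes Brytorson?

Trebled: 3 × €7,570 = €22,710
Minimum €2,120: €22,710 meets the minimum, no increase.
Late-return penalty: 55 × €240 = €13,200
Damages plus late penalty: €22,710 + €13,200 = €35,910
Costs and fees: 20% of €35,910 = €7,182
Total recovery: €35,910 + €7,182 = €43,092

Recovery: €43,092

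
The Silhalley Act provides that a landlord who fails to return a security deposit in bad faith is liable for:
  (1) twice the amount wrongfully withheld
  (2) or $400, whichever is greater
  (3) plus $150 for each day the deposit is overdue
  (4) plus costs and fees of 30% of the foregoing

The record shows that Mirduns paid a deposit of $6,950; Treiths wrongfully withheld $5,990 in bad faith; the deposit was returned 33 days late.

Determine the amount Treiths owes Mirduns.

Doubled: 2 × $5,990 = $11,980
Minimum $400: $11,980 meets the minimum, no increase.
Late-return penalty: 33 × $150 = $4,950
Damages plus late penalty: $11,980 + $4,950 = $16,930
Costs and fees: 30% of $16,930 = $5,079
Total recovery: $16,930 + $5,079 = $22,009

$22,009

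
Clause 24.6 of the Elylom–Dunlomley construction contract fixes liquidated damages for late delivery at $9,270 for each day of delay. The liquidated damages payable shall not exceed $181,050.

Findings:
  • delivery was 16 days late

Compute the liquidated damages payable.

$148,320

Per-day damages: 16 × $9,270 = $148,320
Cap at $181,050: $148,320 is within the cap, no reduction.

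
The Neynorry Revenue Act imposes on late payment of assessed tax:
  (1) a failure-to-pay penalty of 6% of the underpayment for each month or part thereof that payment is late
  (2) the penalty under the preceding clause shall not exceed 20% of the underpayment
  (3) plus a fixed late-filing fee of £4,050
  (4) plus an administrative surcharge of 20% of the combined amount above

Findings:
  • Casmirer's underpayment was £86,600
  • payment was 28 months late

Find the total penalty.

£25,644

Accrued rate: 6% × 28 = 168%, capped at 20% → 20%
Failure-to-pay penalty: 20% of £86,600 = £17,320
Penalty before surcharge: £17,320 + £4,050 = £21,370
Administrative surcharge: 20% of £21,370 = £4,274
Total penalty: £21,370 + £4,274 = £25,644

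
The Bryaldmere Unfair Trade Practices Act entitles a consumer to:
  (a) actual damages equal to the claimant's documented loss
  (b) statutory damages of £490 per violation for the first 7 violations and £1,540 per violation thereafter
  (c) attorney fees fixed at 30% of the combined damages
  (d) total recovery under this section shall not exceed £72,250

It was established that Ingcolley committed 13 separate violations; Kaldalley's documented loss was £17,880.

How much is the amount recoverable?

First 7 violations: 7 × £490 = £3,430
Remaining violations: (13 − 7) × £1,540 = £9,240
Statutory damages: £3,430 + £9,240 = £12,670
Combined damages: £17,880 + £12,670 = £30,550
Attorney fees: 30% of £30,550 = £9,165
Total before cap: £30,550 + £9,165 = £39,715
Cap at £72,250: £39,715 is within the cap, no reduction.

£39,715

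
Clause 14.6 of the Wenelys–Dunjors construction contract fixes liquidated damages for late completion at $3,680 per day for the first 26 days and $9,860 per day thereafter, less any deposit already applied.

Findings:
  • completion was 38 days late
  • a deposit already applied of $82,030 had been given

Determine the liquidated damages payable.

Liquidated damages: $131,970

First 26 days: 26 × $3,680 = $95,680
Remaining days: (38 − 26) × $9,860 = $118,320
Accrued per-day damages: $95,680 + $118,320 = $214,000
Less deposit already applied: $214,000 − $82,030 = $131,970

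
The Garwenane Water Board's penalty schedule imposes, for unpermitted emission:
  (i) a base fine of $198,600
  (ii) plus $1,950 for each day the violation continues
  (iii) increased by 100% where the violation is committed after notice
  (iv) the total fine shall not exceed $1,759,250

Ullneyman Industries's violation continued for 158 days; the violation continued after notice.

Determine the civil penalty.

$1,013,400

Per-day component: 158 × $1,950 = $308,100
Base plus per-day: $198,600 + $308,100 = $506,700
Enhancement: 100% of $506,700 = $506,700
Enhanced fine: $506,700 + $506,700 = $1,013,400
Cap at $1,759,250: $1,013,400 is within the cap, no reduction.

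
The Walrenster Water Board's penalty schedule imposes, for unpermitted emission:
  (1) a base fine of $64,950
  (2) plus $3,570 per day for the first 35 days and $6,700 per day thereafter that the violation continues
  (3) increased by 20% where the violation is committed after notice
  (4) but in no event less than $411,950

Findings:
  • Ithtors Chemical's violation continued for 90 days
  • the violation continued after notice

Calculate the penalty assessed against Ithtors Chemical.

$670,080

First 35 days: 35 × $3,570 = $124,950
Remaining days: (90 − 35) × $6,700 = $368,500
Per-day component: $124,950 + $368,500 = $493,450
Base plus per-day: $64,950 + $493,450 = $558,400
Enhancement: 20% of $558,400 = $111,680
Enhanced fine: $558,400 + $111,680 = $670,080
Minimum $411,950: $670,080 meets the minimum, no increase.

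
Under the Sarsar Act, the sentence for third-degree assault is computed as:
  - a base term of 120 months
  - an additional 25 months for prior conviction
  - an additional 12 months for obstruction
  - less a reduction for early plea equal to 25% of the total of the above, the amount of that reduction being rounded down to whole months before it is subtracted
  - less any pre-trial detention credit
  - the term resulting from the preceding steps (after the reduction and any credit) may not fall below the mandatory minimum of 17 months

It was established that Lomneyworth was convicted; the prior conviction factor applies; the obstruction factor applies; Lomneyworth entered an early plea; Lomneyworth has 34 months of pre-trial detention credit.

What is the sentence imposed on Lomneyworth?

Prior conviction enhancement: +25 months
Obstruction enhancement: +12 months
Adjusted term: 120 months + 25 months + 12 months = 157 months
Early plea reduction: 25% of 157 months = 39 months (rounded down)
After reduction: 157 − 39 = 118 months
Less pre-trial detention credit: 118 months − 34 months = 84 months
Minimum 17 months: 84 months meets the minimum, no increase.

Sentence: 84 months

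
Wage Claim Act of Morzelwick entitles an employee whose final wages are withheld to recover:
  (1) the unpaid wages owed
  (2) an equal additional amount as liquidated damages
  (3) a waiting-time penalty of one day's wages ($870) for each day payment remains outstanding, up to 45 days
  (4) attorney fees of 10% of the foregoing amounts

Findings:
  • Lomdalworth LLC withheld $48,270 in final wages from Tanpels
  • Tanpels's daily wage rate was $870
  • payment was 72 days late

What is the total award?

$149,259

Liquidated damages (equal amount): $48,270
Penalty days: min(72, 45) = 45
Waiting-time penalty: 45 × $870 = $39,150
Subtotal: $48,270 + $48,270 + $39,150 = $135,690
Attorney fees: 10% of $135,690 = $13,569
Total award: $135,690 + $13,569 = $149,259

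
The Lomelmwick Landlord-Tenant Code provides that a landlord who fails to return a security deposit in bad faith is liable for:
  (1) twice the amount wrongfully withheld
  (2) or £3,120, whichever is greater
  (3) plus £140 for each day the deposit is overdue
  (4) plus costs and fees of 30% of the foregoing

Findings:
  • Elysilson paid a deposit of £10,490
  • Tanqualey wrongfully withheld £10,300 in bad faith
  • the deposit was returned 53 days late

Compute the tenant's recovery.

Doubled: 2 × £10,300 = £20,600
Minimum £3,120: £20,600 meets the minimum, no increase.
Late-return penalty: 53 × £140 = £7,420
Damages plus late penalty: £20,600 + £7,420 = £28,020
Costs and fees: 30% of £28,020 = £8,406
Total recovery: £28,020 + £8,406 = £36,426

£36,426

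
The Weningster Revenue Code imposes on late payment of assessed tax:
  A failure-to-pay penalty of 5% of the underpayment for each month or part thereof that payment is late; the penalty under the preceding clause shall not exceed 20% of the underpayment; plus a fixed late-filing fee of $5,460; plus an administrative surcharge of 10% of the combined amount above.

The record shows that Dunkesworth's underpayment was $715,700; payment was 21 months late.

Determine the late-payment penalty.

Penalty: $163,460

Accrued rate: 5% × 21 = 105%, capped at 20% → 20%
Failure-to-pay penalty: 20% of $715,700 = $143,140
Penalty before surcharge: $143,140 + $5,460 = $148,600
Administrative surcharge: 10% of $148,600 = $14,860
Total penalty: $148,600 + $14,860 = $163,460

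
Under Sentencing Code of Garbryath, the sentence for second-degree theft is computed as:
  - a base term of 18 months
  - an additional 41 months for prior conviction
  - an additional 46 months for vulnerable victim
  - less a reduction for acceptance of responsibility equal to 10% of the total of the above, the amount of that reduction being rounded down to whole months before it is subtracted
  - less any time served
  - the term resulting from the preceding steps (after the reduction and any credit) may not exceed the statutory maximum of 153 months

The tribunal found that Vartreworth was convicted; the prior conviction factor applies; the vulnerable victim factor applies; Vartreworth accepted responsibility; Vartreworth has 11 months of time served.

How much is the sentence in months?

84 months

Prior conviction enhancement: +41 months
Vulnerable victim enhancement: +46 months
Adjusted term: 18 months + 41 months + 46 months = 105 months
Acceptance of responsibility reduction: 10% of 105 months = 10 months (rounded down)
After reduction: 105 − 10 = 95 months
Less time served: 95 months − 11 months = 84 months
Cap at 153 months: 84 months is within the cap, no reduction.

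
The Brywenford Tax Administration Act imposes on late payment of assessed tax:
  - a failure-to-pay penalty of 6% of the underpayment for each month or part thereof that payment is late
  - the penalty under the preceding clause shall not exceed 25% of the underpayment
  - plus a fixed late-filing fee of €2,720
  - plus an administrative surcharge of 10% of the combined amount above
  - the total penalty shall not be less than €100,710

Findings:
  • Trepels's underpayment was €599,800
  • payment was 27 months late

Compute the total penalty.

Accrued rate: 6% × 27 = 162%, capped at 25% → 25%
Failure-to-pay penalty: 25% of €599,800 = €149,950
Penalty before surcharge: €149,950 + €2,720 = €152,670
Administrative surcharge: 10% of €152,670 = €15,267
Total penalty: €152,670 + €15,267 = €167,937
Minimum €100,710: €167,937 meets the minimum, no increase.

€167,937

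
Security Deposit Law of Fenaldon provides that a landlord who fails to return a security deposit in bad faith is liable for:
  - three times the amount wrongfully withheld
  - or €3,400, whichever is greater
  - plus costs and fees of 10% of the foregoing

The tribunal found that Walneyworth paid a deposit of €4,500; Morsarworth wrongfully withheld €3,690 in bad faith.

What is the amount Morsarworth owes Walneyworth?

Trebled: 3 × €3,690 = €11,070
Minimum €3,400: €11,070 meets the minimum, no increase.
Costs and fees: 10% of €11,070 = €1,107
Total recovery: €11,070 + €1,107 = €12,177

€12,177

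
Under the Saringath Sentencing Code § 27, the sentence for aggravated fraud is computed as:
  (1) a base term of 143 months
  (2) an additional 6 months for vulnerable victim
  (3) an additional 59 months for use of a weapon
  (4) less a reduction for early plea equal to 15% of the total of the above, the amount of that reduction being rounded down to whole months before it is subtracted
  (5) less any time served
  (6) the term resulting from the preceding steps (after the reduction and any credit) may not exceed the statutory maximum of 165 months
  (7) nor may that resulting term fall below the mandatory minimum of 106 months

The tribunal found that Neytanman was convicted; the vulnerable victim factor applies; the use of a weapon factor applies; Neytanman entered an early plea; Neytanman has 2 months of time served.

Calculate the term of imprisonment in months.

Vulnerable victim enhancement: +6 months
Use of a weapon enhancement: +59 months
Adjusted term: 143 months + 6 months + 59 months = 208 months
Early plea reduction: 15% of 208 months = 31 months (rounded down)
After reduction: 208 − 31 = 177 months
Less time served: 177 months − 2 months = 175 months
Cap at 165 months: 175 months exceeds the cap → 165 months
Minimum 106 months: 165 months meets the minimum, no increase.

165 months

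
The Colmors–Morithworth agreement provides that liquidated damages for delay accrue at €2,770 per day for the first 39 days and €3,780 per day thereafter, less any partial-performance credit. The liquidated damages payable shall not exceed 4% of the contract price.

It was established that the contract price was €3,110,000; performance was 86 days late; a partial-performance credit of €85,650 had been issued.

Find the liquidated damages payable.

First 39 days: 39 × €2,770 = €108,030
Remaining days: (86 − 39) × €3,780 = €177,660
Accrued per-day damages: €108,030 + €177,660 = €285,690
Less partial-performance credit: €285,690 − €85,650 = €200,040
Cap: 4% of €3,110,000 = €124,400
Cap at €124,400: €200,040 exceeds the cap → €124,400

€124,400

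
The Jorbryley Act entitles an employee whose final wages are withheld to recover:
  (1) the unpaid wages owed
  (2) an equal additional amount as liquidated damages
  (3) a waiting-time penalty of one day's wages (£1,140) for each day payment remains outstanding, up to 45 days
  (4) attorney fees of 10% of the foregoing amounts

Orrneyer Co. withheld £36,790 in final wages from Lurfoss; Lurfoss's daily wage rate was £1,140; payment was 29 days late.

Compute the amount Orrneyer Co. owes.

£117,304

Liquidated damages (equal amount): £36,790
Penalty days: min(29, 45) = 29
Waiting-time penalty: 29 × £1,140 = £33,060
Subtotal: £36,790 + £36,790 + £33,060 = £106,640
Attorney fees: 10% of £106,640 = £10,664
Total award: £106,640 + £10,664 = £117,304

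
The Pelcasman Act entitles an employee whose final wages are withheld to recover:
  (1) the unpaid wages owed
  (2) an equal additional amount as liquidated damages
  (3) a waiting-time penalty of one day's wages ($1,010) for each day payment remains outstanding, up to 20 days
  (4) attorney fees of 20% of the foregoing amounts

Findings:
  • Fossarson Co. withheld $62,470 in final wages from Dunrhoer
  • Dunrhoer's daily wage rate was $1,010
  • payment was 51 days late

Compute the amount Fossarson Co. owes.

$174,168

Liquidated damages (equal amount): $62,470
Penalty days: min(51, 20) = 20
Waiting-time penalty: 20 × $1,010 = $20,200
Subtotal: $62,470 + $62,470 + $20,200 = $145,140
Attorney fees: 20% of $145,140 = $29,028
Total award: $145,140 + $29,028 = $174,168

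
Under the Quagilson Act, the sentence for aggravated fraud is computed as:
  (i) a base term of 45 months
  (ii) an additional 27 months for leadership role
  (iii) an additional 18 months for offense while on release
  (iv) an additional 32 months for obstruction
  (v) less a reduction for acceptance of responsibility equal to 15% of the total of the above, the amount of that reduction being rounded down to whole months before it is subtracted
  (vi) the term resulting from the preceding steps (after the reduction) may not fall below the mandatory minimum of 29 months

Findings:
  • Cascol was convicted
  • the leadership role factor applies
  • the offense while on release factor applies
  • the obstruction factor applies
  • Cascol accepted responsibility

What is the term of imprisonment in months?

Leadership role enhancement: +27 months
Offense while on release enhancement: +18 months
Obstruction enhancement: +32 months
Adjusted term: 45 months + 27 months + 18 months + 32 months = 122 months
Acceptance of responsibility reduction: 15% of 122 months = 18 months (rounded down)
After reduction: 122 − 18 = 104 months
Minimum 29 months: 104 months meets the minimum, no increase.

Sentence: 104 months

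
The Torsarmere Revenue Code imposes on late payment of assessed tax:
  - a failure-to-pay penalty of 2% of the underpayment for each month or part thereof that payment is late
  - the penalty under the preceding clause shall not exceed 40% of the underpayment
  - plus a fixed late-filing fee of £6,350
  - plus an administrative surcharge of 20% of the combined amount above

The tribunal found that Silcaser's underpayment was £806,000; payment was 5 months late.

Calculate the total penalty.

Accrued rate: 2% × 5 = 10%, capped at 40% → 10%
Failure-to-pay penalty: 10% of £806,000 = £80,600
Penalty before surcharge: £80,600 + £6,350 = £86,950
Administrative surcharge: 20% of £86,950 = £17,390
Total penalty: £86,950 + £17,390 = £104,340

£104,340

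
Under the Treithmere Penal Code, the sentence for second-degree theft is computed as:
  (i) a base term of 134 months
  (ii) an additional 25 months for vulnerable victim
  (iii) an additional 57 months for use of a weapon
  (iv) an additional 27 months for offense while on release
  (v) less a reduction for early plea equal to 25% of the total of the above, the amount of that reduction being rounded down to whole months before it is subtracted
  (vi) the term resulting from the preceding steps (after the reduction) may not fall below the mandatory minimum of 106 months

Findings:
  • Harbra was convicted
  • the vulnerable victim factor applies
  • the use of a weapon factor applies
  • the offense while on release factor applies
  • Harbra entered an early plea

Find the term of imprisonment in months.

183 months

Vulnerable victim enhancement: +25 months
Use of a weapon enhancement: +57 months
Offense while on release enhancement: +27 months
Adjusted term: 134 months + 25 months + 57 months + 27 months = 243 months
Early plea reduction: 25% of 243 months = 60 months (rounded down)
After reduction: 243 − 60 = 183 months
Minimum 106 months: 183 months meets the minimum, no increase.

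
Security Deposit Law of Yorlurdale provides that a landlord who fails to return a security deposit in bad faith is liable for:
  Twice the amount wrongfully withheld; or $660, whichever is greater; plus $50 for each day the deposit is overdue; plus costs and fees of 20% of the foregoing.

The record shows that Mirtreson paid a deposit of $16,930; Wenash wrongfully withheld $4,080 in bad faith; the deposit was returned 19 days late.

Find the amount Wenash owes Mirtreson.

$10,932

Doubled: 2 × $4,080 = $8,160
Minimum $660: $8,160 meets the minimum, no increase.
Late-return penalty: 19 × $50 = $950
Damages plus late penalty: $8,160 + $950 = $9,110
Costs and fees: 20% of $9,110 = $1,822
Total recovery: $9,110 + $1,822 = $10,932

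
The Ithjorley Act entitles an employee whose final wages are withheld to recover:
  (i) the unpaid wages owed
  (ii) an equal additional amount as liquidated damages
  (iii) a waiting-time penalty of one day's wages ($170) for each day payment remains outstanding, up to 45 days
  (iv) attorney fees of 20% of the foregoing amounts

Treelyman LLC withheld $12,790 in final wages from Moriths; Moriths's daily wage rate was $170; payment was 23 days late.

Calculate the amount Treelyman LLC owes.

$35,388

Liquidated damages (equal amount): $12,790
Penalty days: min(23, 45) = 23
Waiting-time penalty: 23 × $170 = $3,910
Subtotal: $12,790 + $12,790 + $3,910 = $29,490
Attorney fees: 20% of $29,490 = $5,898
Total award: $29,490 + $5,898 = $35,388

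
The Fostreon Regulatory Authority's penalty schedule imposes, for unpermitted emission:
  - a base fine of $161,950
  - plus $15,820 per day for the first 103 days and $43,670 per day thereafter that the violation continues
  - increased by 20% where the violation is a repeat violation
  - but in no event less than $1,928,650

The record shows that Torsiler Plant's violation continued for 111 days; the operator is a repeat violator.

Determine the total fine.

First 103 days: 103 × $15,820 = $1,629,460
Remaining days: (111 − 103) × $43,670 = $349,360
Per-day component: $1,629,460 + $349,360 = $1,978,820
Base plus per-day: $161,950 + $1,978,820 = $2,140,770
Enhancement: 20% of $2,140,770 = $428,154
Enhanced fine: $2,140,770 + $428,154 = $2,568,924
Minimum $1,928,650: $2,568,924 meets the minimum, no increase.

$2,568,924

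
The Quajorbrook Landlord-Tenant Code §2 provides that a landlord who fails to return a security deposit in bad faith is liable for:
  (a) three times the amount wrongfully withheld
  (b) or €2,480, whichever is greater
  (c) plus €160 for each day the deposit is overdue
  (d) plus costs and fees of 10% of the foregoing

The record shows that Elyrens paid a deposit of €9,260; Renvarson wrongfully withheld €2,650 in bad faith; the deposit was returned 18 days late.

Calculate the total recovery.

€11,913

Trebled: 3 × €2,650 = €7,950
Minimum €2,480: €7,950 meets the minimum, no increase.
Late-return penalty: 18 × €160 = €2,880
Damages plus late penalty: €7,950 + €2,880 = €10,830
Costs and fees: 10% of €10,830 = €1,083
Total recovery: €10,830 + €1,083 = €11,913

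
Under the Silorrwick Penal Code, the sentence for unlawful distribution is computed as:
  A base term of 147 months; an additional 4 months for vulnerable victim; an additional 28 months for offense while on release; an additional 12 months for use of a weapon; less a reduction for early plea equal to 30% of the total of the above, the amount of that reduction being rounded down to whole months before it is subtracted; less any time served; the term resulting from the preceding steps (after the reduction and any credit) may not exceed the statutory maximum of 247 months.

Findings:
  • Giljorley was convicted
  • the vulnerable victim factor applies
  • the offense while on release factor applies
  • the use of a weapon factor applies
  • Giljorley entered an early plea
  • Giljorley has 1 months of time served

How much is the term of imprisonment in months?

Vulnerable victim enhancement: +4 months
Offense while on release enhancement: +28 months
Use of a weapon enhancement: +12 months
Adjusted term: 147 months + 4 months + 28 months + 12 months = 191 months
Early plea reduction: 30% of 191 months = 57 months (rounded down)
After reduction: 191 − 57 = 134 months
Less time served: 134 months − 1 months = 133 months
Cap at 247 months: 133 months is within the cap, no reduction.

133 months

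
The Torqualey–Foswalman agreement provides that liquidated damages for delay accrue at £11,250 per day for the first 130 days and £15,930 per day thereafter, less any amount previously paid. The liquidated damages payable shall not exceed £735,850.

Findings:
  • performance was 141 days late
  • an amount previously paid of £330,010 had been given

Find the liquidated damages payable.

£735,850

First 130 days: 130 × £11,250 = £1,462,500
Remaining days: (141 − 130) × £15,930 = £175,230
Accrued per-day damages: £1,462,500 + £175,230 = £1,637,730
Less amount previously paid: £1,637,730 − £330,010 = £1,307,720
Cap at £735,850: £1,307,720 exceeds the cap → £735,850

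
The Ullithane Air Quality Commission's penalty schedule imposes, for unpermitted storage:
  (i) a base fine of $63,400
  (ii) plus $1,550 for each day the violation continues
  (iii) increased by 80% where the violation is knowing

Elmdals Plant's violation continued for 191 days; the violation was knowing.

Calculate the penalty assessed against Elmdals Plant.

$647,010

Per-day component: 191 × $1,550 = $296,050
Base plus per-day: $63,400 + $296,050 = $359,450
Enhancement: 80% of $359,450 = $287,560
Enhanced fine: $359,450 + $287,560 = $647,010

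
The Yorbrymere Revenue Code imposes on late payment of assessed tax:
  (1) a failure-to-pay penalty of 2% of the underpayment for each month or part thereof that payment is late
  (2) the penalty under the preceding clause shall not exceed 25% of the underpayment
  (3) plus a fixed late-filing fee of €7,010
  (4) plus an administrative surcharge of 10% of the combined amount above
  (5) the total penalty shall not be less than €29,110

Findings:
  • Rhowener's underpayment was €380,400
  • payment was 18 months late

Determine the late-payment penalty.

Accrued rate: 2% × 18 = 36%, capped at 25% → 25%
Failure-to-pay penalty: 25% of €380,400 = €95,100
Penalty before surcharge: €95,100 + €7,010 = €102,110
Administrative surcharge: 10% of €102,110 = €10,211
Total penalty: €102,110 + €10,211 = €112,321
Minimum €29,110: €112,321 meets the minimum, no increase.

€112,321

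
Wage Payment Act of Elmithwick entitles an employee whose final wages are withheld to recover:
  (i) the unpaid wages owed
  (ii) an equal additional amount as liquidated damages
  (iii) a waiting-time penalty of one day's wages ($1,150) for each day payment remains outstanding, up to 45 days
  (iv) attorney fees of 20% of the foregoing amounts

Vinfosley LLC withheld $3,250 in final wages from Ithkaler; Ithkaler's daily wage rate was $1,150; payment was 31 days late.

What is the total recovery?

$50,580

Liquidated damages (equal amount): $3,250
Penalty days: min(31, 45) = 31
Waiting-time penalty: 31 × $1,150 = $35,650
Subtotal: $3,250 + $3,250 + $35,650 = $42,150
Attorney fees: 20% of $42,150 = $8,430
Total award: $42,150 + $8,430 = $50,580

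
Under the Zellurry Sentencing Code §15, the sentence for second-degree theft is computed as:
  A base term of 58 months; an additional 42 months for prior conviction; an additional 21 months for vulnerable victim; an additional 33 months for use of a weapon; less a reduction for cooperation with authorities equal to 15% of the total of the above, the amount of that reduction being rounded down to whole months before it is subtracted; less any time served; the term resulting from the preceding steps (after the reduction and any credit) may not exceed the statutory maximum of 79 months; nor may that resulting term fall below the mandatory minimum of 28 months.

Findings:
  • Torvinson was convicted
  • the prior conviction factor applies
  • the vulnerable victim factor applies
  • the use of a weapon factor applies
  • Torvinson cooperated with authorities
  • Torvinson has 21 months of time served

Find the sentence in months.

Prior conviction enhancement: +42 months
Vulnerable victim enhancement: +21 months
Use of a weapon enhancement: +33 months
Adjusted term: 58 months + 42 months + 21 months + 33 months = 154 months
Cooperation with authorities reduction: 15% of 154 months = 23 months (rounded down)
After reduction: 154 − 23 = 131 months
Less time served: 131 months − 21 months = 110 months
Cap at 79 months: 110 months exceeds the cap → 79 months
Minimum 28 months: 79 months meets the minimum, no increase.

79 months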